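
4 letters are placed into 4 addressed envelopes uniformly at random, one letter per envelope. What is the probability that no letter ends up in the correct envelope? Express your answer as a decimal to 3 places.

0.375

This is the derangement probability: permutations of 4 with no fixed point.
D(4) = 4! · (1 − 1/1! + 1/2! − ··· + (−1)^4/4!) = 9.
P = 9/24 = 3/8 ≈ 0.375.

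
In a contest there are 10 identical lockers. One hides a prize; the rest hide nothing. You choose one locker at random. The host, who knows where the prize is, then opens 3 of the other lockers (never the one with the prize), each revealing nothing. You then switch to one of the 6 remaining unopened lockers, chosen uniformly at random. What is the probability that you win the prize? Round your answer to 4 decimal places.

0.1500

Your original locker holds the prize with probability 1/10, so the other 9 collectively hold it with probability 9/10.
The host can always find 3 empty lockers to open, so the reveals don't change that 9/10; it is now spread over the 6 remaining unopened lockers.
P(win by switching) = (9/10) · (1/6) = 3/20 ≈ 0.1500.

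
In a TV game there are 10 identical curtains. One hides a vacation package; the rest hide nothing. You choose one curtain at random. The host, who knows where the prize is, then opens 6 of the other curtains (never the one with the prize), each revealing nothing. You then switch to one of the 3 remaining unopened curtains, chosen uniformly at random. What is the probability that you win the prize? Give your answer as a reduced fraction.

Your original curtain holds the prize with probability 1/10, so the other 9 collectively hold it with probability 9/10.
The host can always find 6 empty curtains to open, so the reveals don't change that 9/10; it is now spread over the 3 remaining unopened curtains.
P(win by switching) = (9/10) · (1/3) = 3/10.

3/10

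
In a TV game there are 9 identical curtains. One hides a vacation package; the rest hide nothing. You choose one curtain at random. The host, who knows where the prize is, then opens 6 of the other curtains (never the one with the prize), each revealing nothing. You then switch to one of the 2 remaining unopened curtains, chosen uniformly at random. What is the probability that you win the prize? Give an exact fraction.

Your original curtain holds the prize with probability 1/9, so the other 8 collectively hold it with probability 8/9.
The host can always find 6 empty curtains to open, so the reveals don't change that 8/9; it is now spread over the 2 remaining unopened curtains.
P(win by switching) = (8/9) · (1/2) = 4/9.

4/9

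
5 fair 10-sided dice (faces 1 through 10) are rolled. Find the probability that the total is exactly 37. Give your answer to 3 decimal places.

There are 10^5 = 100000 equally likely outcomes.
The number of ordered 5-tuples from {1,…,10} summing to 37 is 2205.
P(sum = 37) = 2205/100000 = 441/20000 ≈ 0.022.

0.022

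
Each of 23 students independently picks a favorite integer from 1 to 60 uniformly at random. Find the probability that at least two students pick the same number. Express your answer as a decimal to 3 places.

0.992

It's easier to compute the probability that all 23 are distinct.
P(all distinct) = 60/60 · 59/60 · ··· · 38/60 ≈ 0.008.
So the probability of at least one match is 1 − 0.008 = 0.992.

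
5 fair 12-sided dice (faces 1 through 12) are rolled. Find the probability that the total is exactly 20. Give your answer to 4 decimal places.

There are 12^5 = 248832 equally likely outcomes.
The number of ordered 5-tuples from {1,…,12} summing to 20 is 3701.
P(sum = 20) = 3701/248832 ≈ 0.0149.

0.0149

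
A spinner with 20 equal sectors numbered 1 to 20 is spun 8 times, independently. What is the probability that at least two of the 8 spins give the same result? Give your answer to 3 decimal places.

0.802

P(all 8 different) = 20/20 · 19/20 · ··· · 13/20 ≈ 0.198.
P(at least two equal) = 1 − 0.198 = 0.802.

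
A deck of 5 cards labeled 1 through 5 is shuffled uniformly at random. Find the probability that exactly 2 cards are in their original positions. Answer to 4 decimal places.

Choose which 2 of the 5 are fixed: C(5,2) = 10 ways.
The remaining 3 must have no fixed point: D(3) = 2.
P = 10·2/120 = 1/6 ≈ 0.1667.

0.1667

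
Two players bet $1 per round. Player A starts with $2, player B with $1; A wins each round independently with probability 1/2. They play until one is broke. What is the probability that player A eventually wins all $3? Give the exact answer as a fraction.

2/3

With a fair step, P(i) = ½P(i−1) + ½P(i+1) with P(0)=0, P(3)=1 has the linear solution P(i) = i/3.
P(2) = 2/3.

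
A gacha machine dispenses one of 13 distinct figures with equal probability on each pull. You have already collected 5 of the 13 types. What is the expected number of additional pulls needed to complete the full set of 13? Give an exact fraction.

Starting from 5 distinct types, each trial gives a new one with probability (13−i)/13 when i types are held, so the wait for the next new type is 13/(13−i).
E = 13/8 + 13/7 + 13/6 + 13/5 + 13/4 + 13/3 + 13/2 + 13/1 = 9893/280.

9893/280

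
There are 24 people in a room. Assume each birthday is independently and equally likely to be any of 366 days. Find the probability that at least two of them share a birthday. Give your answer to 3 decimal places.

0.537

It's easier to compute the probability that all 24 are distinct.
P(all distinct) = 366/366 · 365/366 · ··· · 343/366 ≈ 0.463.
So the probability of at least one match is 1 − 0.463 = 0.537.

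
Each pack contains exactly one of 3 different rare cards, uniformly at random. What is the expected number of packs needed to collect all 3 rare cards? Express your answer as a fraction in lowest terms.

11/2

After i distinct types are collected, each trial gives a new one with probability (3−i)/3, so the expected wait for the next new type is 3/(3−i).
E = 3/3 + 3/2 + 3/1 = 11/2.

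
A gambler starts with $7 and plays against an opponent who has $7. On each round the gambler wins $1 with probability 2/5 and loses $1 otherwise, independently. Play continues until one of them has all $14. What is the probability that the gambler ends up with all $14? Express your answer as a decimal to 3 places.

Let r = q/p = (3/5)/(2/5) = 3/2. The recurrence P(i) = p·P(i+1) + q·P(i−1) with P(0)=0, P(14)=1 gives P(i) = (1 − r^i)/(1 − r^14).
P(7) = (1 − (3/2)^7) / (1 − (3/2)^14) = 128/2315 ≈ 0.055.

0.055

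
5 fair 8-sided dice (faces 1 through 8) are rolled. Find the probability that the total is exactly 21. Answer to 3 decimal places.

0.073

There are 8^5 = 32768 equally likely outcomes.
The number of ordered 5-tuples from {1,…,8} summing to 21 is 2380.
P(sum = 21) = 2380/32768 = 595/8192 ≈ 0.073.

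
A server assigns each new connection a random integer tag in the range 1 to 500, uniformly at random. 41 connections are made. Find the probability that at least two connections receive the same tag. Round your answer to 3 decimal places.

0.815

It's easier to compute the probability that all 41 are distinct.
P(all distinct) = 500/500 · 499/500 · ··· · 460/500 ≈ 0.185.
So the probability of at least one match is 1 − 0.185 = 0.815.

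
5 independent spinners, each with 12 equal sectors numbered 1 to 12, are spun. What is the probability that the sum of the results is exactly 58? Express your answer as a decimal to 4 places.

There are 12^5 = 248832 equally likely outcomes.
The number of ordered 5-tuples from {1,…,12} summing to 58 is 15.
P(sum = 58) = 15/248832 = 5/82944 ≈ 0.0001.

0.0001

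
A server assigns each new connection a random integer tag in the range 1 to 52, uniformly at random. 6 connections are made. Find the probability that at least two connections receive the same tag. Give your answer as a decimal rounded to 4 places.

0.2586

It's easier to compute the probability that all 6 are distinct.
P(all distinct) = 52/52 · 51/52 · ··· · 47/52 ≈ 0.7414.
So the probability of at least one match is 1 − 0.7414 = 0.2586.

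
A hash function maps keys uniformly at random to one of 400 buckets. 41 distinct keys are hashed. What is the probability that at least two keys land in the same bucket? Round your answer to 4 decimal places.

It's easier to compute the probability that all 41 are distinct.
P(all distinct) = 400/400 · 399/400 · ··· · 360/400 ≈ 0.1197.
So the probability of at least one match is 1 − 0.1197 = 0.8803.

0.8803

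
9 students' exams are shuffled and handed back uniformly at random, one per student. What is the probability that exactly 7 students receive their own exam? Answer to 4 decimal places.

Choose which 7 of the 9 are fixed: C(9,7) = 36 ways.
The remaining 2 must have no fixed point: D(2) = 1.
P = 36·1/362880 = 1/10080 ≈ 0.0001.

0.0001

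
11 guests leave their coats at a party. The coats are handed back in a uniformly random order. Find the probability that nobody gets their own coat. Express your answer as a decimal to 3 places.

0.368

This is the derangement probability: permutations of 11 with no fixed point.
D(11) = 11! · (1 − 1/1! + 1/2! − ··· + (−1)^11/11!) = 14684570.
P = 14684570/39916800 = 1468457/3991680 ≈ 0.368.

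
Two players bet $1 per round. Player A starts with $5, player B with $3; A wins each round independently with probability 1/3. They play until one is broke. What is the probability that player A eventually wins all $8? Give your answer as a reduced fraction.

31/255

Let r = q/p = (2/3)/(1/3) = 2. The recurrence P(i) = p·P(i+1) + q·P(i−1) with P(0)=0, P(8)=1 gives P(i) = (1 − r^i)/(1 − r^8).
P(5) = (1 − (2)^5) / (1 − (2)^8) = 31/255.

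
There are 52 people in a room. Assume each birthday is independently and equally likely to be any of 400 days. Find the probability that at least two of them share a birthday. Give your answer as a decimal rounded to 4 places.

It's easier to compute the probability that all 52 are distinct.
P(all distinct) = 400/400 · 399/400 · ··· · 349/400 ≈ 0.0312.
So the probability of at least one match is 1 − 0.0312 = 0.9688.

0.9688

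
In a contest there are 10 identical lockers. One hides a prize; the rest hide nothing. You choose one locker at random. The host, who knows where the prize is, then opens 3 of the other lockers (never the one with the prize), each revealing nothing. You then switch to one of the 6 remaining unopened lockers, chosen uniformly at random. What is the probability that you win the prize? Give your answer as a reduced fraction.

Your original locker holds the prize with probability 1/10, so the other 9 collectively hold it with probability 9/10.
The host can always find 3 empty lockers to open, so the reveals don't change that 9/10; it is now spread over the 6 remaining unopened lockers.
P(win by switching) = (9/10) · (1/6) = 3/20.

3/20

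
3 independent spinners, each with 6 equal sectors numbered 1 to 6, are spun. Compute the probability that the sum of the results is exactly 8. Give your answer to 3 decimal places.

0.097

There are 6^3 = 216 equally likely outcomes.
The number of ordered 3-tuples from {1,…,6} summing to 8 is 21.
P(sum = 8) = 21/216 = 7/72 ≈ 0.097.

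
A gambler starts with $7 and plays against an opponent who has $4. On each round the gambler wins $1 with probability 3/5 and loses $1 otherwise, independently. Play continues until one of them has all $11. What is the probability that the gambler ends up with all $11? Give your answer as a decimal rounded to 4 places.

0.9525

Let r = q/p = (2/5)/(3/5) = 2/3. The recurrence P(i) = p·P(i+1) + q·P(i−1) with P(0)=0, P(11)=1 gives P(i) = (1 − r^i)/(1 − r^11).
P(7) = (1 − (2/3)^7) / (1 − (2/3)^11) = 166779/175099 ≈ 0.9525.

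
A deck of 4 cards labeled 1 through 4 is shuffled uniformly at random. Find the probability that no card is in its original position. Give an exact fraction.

3/8

This is the derangement probability: permutations of 4 with no fixed point.
D(4) = 4! · (1 − 1/1! + 1/2! − ··· + (−1)^4/4!) = 9.
P = 9/24 = 3/8.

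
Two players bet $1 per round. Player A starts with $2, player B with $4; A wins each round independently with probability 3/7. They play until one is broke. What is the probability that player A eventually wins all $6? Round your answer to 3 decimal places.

Let r = q/p = (4/7)/(3/7) = 4/3. The recurrence P(i) = p·P(i+1) + q·P(i−1) with P(0)=0, P(6)=1 gives P(i) = (1 − r^i)/(1 − r^6).
P(2) = (1 − (4/3)^2) / (1 − (4/3)^6) = 81/481 ≈ 0.168.

0.168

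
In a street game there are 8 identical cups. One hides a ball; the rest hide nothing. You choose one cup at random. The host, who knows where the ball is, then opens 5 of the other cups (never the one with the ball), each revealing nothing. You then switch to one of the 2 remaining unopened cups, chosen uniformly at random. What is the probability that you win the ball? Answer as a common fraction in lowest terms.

7/16

Your original cup holds the ball with probability 1/8, so the other 7 collectively hold it with probability 7/8.
The host can always find 5 empty cups to open, so the reveals don't change that 7/8; it is now spread over the 2 remaining unopened cups.
P(win by switching) = (7/8) · (1/2) = 7/16.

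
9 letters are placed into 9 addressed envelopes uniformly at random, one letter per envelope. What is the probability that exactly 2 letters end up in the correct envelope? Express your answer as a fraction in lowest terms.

103/560

Choose which 2 of the 9 are fixed: C(9,2) = 36 ways.
The remaining 7 must have no fixed point: D(7) = 1854.
P = 36·1854/362880 = 103/560.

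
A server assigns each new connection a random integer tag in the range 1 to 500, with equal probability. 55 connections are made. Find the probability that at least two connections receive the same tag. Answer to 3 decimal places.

It's easier to compute the probability that all 55 are distinct.
P(all distinct) = 500/500 · 499/500 · ··· · 446/500 ≈ 0.046.
So the probability of at least one match is 1 − 0.046 = 0.954.

0.954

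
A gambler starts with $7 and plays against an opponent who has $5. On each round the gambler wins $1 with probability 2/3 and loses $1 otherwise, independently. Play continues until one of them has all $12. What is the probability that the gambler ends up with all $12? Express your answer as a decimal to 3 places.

Let r = q/p = (1/3)/(2/3) = 1/2. The recurrence P(i) = p·P(i+1) + q·P(i−1) with P(0)=0, P(12)=1 gives P(i) = (1 − r^i)/(1 − r^12).
P(7) = (1 − (1/2)^7) / (1 − (1/2)^12) = 4064/4095 ≈ 0.992.

0.992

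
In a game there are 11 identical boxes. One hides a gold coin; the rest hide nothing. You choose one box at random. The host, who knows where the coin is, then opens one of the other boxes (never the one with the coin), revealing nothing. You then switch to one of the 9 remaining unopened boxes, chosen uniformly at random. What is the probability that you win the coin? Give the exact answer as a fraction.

10/99

Your original box holds the coin with probability 1/11, so the other 10 collectively hold it with probability 10/11.
The host can always find an empty box to open, so this doesn't change that 10/11; it is now spread over the 9 remaining unopened boxes.
P(win by switching) = (10/11) · (1/9) = 10/99.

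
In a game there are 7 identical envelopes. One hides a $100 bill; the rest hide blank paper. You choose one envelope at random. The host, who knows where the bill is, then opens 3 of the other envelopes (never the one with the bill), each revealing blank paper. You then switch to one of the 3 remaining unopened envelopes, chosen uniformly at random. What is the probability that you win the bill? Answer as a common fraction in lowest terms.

2/7

Your original envelope holds the bill with probability 1/7, so the other 6 collectively hold it with probability 6/7.
The host can always find 3 empty envelopes to open, so the reveals don't change that 6/7; it is now spread over the 3 remaining unopened envelopes.
P(win by switching) = (6/7) · (1/3) = 2/7.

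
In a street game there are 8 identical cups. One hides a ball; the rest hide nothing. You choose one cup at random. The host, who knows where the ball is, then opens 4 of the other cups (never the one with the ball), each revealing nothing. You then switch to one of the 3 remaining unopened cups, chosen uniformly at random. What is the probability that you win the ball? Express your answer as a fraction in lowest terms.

7/24

Your original cup holds the ball with probability 1/8, so the other 7 collectively hold it with probability 7/8.
The host can always find 4 empty cups to open, so the reveals don't change that 7/8; it is now spread over the 3 remaining unopened cups.
P(win by switching) = (7/8) · (1/3) = 7/24.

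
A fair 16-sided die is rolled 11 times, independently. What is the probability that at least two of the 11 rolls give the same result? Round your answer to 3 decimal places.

P(all 11 different) = 16/16 · 15/16 · ··· · 6/16 ≈ 0.010.
P(at least two equal) = 1 − 0.010 = 0.990.

0.990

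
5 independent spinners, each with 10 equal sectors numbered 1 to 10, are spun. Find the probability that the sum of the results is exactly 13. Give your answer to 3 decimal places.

There are 10^5 = 100000 equally likely outcomes.
The number of ordered 5-tuples from {1,…,10} summing to 13 is 495.
P(sum = 13) = 495/100000 = 99/20000 ≈ 0.005.

0.005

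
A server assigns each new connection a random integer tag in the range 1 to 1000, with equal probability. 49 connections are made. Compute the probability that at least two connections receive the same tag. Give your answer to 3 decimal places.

0.697

It's easier to compute the probability that all 49 are distinct.
P(all distinct) = 1000/1000 · 999/1000 · ··· · 952/1000 ≈ 0.303.
So the probability of at least one match is 1 − 0.303 = 0.697.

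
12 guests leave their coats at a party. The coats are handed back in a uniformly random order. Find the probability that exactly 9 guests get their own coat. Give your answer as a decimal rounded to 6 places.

Choose which 9 of the 12 are fixed: C(12,9) = 220 ways.
The remaining 3 must have no fixed point: D(3) = 2.
P = 220·2/479001600 = 1/1088640 ≈ 0.000001.

0.000001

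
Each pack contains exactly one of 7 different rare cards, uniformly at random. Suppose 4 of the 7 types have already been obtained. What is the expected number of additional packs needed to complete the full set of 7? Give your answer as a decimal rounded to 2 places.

Starting from 4 distinct types, each trial gives a new one with probability (7−i)/7 when i types are held, so the wait for the next new type is 7/(7−i).
E = 7/3 + 7/2 + 7/1 = 77/6 ≈ 12.83.

12.83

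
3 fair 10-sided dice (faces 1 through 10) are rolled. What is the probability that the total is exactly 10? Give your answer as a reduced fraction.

There are 10^3 = 1000 equally likely outcomes.
The number of ordered 3-tuples from {1,…,10} summing to 10 is 36.
P(sum = 10) = 36/1000 = 9/250.

9/250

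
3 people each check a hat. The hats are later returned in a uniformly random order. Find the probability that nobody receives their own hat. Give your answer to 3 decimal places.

This is the derangement probability: permutations of 3 with no fixed point.
D(3) = 3! · (1 − 1/1! + 1/2! − ··· + (−1)^3/3!) = 2.
P = 2/6 = 1/3 ≈ 0.333.

0.333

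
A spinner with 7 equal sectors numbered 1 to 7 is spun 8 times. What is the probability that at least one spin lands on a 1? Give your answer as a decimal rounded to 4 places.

P(no spin lands on a 1) = (6/7)^8 ≈ 0.2914.
P(at least one) = 1 − 0.2914 = 0.7086.

0.7086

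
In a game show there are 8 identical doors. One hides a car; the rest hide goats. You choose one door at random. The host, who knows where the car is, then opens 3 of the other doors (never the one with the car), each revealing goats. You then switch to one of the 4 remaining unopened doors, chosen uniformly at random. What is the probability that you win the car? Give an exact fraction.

Your original door holds the car with probability 1/8, so the other 7 collectively hold it with probability 7/8.
The host can always find 3 empty doors to open, so the reveals don't change that 7/8; it is now spread over the 4 remaining unopened doors.
P(win by switching) = (7/8) · (1/4) = 7/32.

7/32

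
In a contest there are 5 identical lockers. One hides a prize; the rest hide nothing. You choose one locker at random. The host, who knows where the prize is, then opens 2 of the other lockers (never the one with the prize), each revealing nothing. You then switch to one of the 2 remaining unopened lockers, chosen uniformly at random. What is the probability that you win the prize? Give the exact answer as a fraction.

2/5

Your original locker holds the prize with probability 1/5, so the other 4 collectively hold it with probability 4/5.
The host can always find 2 empty lockers to open, so the reveals don't change that 4/5; it is now spread over the 2 remaining unopened lockers.
P(win by switching) = (4/5) · (1/2) = 2/5.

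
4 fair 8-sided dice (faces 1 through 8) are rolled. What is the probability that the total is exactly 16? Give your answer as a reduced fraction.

315/4096

There are 8^4 = 4096 equally likely outcomes.
The number of ordered 4-tuples from {1,…,8} summing to 16 is 315.
P(sum = 16) = 315/4096.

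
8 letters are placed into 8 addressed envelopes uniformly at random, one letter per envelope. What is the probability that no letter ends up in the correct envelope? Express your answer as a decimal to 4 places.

0.3679

This is the derangement probability: permutations of 8 with no fixed point.
D(8) = 8! · (1 − 1/1! + 1/2! − ··· + (−1)^8/8!) = 14833.
P = 14833/40320 = 2119/5760 ≈ 0.3679.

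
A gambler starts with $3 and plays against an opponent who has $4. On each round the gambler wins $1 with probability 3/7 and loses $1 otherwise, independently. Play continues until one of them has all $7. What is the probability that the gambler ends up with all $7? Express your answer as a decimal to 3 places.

Let r = q/p = (4/7)/(3/7) = 4/3. The recurrence P(i) = p·P(i+1) + q·P(i−1) with P(0)=0, P(7)=1 gives P(i) = (1 − r^i)/(1 − r^7).
P(3) = (1 − (4/3)^3) / (1 − (4/3)^7) = 2997/14197 ≈ 0.211.

0.211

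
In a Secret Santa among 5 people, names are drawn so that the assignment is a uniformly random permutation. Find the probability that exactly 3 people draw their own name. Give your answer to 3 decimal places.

Choose which 3 of the 5 are fixed: C(5,3) = 10 ways.
The remaining 2 must have no fixed point: D(2) = 1.
P = 10·1/120 = 1/12 ≈ 0.083.

0.083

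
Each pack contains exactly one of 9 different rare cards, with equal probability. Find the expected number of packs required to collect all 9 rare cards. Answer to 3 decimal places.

25.461

After i distinct types are collected, each trial gives a new one with probability (9−i)/9, so the expected wait for the next new type is 9/(9−i).
E = 9/9 + 9/8 + 9/7 + 9/6 + 9/5 + 9/4 + 9/3 + 9/2 + 9/1 = 7129/280 ≈ 25.461.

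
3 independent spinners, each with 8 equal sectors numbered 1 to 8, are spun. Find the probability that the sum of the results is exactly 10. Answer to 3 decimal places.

There are 8^3 = 512 equally likely outcomes.
The number of ordered 3-tuples from {1,…,8} summing to 10 is 36.
P(sum = 10) = 36/512 = 9/128 ≈ 0.070.

0.070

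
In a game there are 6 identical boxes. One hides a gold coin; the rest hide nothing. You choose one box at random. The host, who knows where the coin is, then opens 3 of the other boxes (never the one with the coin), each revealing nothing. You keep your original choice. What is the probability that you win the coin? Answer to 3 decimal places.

0.167

The host can always open 3 empty boxes regardless of your choice, so the reveals give no information about your original box.
P(win by staying) = 1/6 ≈ 0.167.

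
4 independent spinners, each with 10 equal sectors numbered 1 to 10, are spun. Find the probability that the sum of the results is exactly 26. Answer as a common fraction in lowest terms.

27/500

There are 10^4 = 10000 equally likely outcomes.
The number of ordered 4-tuples from {1,…,10} summing to 26 is 540.
P(sum = 26) = 540/10000 = 27/500.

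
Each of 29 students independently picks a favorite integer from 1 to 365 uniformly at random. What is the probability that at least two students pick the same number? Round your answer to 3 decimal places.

It's easier to compute the probability that all 29 are distinct.
P(all distinct) = 365/365 · 364/365 · ··· · 337/365 ≈ 0.319.
So the probability of at least one match is 1 − 0.319 = 0.681.

0.681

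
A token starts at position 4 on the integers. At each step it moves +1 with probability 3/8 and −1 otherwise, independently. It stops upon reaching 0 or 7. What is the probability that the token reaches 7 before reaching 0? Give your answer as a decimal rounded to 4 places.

0.1934

Let r = q/p = (5/8)/(3/8) = 5/3. The recurrence P(i) = p·P(i+1) + q·P(i−1) with P(0)=0, P(7)=1 gives P(i) = (1 − r^i)/(1 − r^7).
P(4) = (1 − (5/3)^4) / (1 − (5/3)^7) = 7344/37969 ≈ 0.1934.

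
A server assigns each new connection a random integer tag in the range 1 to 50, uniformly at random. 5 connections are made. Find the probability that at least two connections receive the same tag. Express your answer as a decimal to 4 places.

It's easier to compute the probability that all 5 are distinct.
P(all distinct) = 50/50 · 49/50 · ··· · 46/50 ≈ 0.8136.
So the probability of at least one match is 1 − 0.8136 = 0.1864.

0.1864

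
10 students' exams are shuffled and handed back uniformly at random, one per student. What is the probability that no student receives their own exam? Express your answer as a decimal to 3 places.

This is the derangement probability: permutations of 10 with no fixed point.
D(10) = 10! · (1 − 1/1! + 1/2! − ··· + (−1)^10/10!) = 1334961.
P = 1334961/3628800 = 16481/44800 ≈ 0.368.

0.368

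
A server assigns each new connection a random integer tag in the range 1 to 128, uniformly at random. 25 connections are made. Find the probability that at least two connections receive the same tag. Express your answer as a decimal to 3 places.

It's easier to compute the probability that all 25 are distinct.
P(all distinct) = 128/128 · 127/128 · ··· · 104/128 ≈ 0.081.
So the probability of at least one match is 1 − 0.081 = 0.919.

0.919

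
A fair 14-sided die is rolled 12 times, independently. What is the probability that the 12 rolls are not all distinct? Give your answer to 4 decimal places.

0.9992

P(all 12 different) = 14/14 · 13/14 · ··· · 3/14 ≈ 0.0008.
P(at least two equal) = 1 − 0.0008 = 0.9992.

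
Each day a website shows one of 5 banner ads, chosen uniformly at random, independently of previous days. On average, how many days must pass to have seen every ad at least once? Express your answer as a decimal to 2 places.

11.42

After i distinct types are collected, each trial gives a new one with probability (5−i)/5, so the expected wait for the next new type is 5/(5−i).
E = 5/5 + 5/4 + 5/3 + 5/2 + 5/1 = 137/12 ≈ 11.42.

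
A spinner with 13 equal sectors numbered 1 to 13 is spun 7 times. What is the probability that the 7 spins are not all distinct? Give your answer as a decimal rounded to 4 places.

P(all 7 different) = 13/13 · 12/13 · ··· · 7/13 ≈ 0.1378.
P(at least two equal) = 1 − 0.1378 = 0.8622.

0.8622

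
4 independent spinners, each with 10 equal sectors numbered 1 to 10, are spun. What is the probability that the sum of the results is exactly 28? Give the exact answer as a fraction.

83/2000

There are 10^4 = 10000 equally likely outcomes.
The number of ordered 4-tuples from {1,…,10} summing to 28 is 415.
P(sum = 28) = 415/10000 = 83/2000.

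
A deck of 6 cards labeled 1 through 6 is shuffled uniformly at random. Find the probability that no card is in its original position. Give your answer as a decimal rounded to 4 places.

0.3681

This is the derangement probability: permutations of 6 with no fixed point.
D(6) = 6! · (1 − 1/1! + 1/2! − ··· + (−1)^6/6!) = 265.
P = 265/720 = 53/144 ≈ 0.3681.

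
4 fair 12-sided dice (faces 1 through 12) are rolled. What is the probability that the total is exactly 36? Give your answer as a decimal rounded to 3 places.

There are 12^4 = 20736 equally likely outcomes.
The number of ordered 4-tuples from {1,…,12} summing to 36 is 451.
P(sum = 36) = 451/20736 ≈ 0.022.

0.022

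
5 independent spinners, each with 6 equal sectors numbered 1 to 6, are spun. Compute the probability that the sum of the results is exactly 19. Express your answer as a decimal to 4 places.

0.0945

There are 6^5 = 7776 equally likely outcomes.
The number of ordered 5-tuples from {1,…,6} summing to 19 is 735.
P(sum = 19) = 735/7776 = 245/2592 ≈ 0.0945.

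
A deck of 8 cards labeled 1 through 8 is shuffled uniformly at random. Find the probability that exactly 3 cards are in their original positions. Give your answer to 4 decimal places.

Choose which 3 of the 8 are fixed: C(8,3) = 56 ways.
The remaining 5 must have no fixed point: D(5) = 44.
P = 56·44/40320 = 11/180 ≈ 0.0611.

0.0611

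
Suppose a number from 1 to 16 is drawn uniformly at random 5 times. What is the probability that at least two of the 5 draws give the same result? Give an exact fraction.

4097/8192

P(all 5 different) = 16/16 · 15/16 · ··· · 12/16 = 4095/8192.
P(at least two equal) = 1 − 4095/8192 = 4097/8192.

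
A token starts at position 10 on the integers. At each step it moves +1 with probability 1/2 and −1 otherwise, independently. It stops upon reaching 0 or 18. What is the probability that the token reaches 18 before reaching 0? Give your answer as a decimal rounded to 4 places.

0.5556

With a fair step, P(i) = ½P(i−1) + ½P(i+1) with P(0)=0, P(18)=1 has the linear solution P(i) = i/18.
P(10) = 10/18 = 5/9 ≈ 0.5556.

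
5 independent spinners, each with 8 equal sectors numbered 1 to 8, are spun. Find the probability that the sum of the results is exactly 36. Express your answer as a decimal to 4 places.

0.0021

There are 8^5 = 32768 equally likely outcomes.
The number of ordered 5-tuples from {1,…,8} summing to 36 is 70.
P(sum = 36) = 70/32768 = 35/16384 ≈ 0.0021.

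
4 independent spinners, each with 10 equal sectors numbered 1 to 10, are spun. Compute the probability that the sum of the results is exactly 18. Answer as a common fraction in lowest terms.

27/500

There are 10^4 = 10000 equally likely outcomes.
The number of ordered 4-tuples from {1,…,10} summing to 18 is 540.
P(sum = 18) = 540/10000 = 27/500.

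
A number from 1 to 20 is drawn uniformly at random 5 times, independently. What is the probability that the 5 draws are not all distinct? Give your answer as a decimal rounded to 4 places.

0.4186

P(all 5 different) = 20/20 · 19/20 · ··· · 16/20 ≈ 0.5814.
P(at least two equal) = 1 − 0.5814 = 0.4186.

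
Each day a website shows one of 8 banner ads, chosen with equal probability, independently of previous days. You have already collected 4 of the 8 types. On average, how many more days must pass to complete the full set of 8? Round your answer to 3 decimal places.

16.667

Starting from 4 distinct types, each trial gives a new one with probability (8−i)/8 when i types are held, so the wait for the next new type is 8/(8−i).
E = 8/4 + 8/3 + 8/2 + 8/1 = 50/3 ≈ 16.667.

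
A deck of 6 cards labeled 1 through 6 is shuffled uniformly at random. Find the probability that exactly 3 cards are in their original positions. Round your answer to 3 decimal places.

0.056

Choose which 3 of the 6 are fixed: C(6,3) = 20 ways.
The remaining 3 must have no fixed point: D(3) = 2.
P = 20·2/720 = 1/18 ≈ 0.056.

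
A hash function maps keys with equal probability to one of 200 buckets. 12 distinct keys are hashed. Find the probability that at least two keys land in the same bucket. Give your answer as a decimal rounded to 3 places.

0.286

It's easier to compute the probability that all 12 are distinct.
P(all distinct) = 200/200 · 199/200 · ··· · 189/200 ≈ 0.714.
So the probability of at least one match is 1 − 0.714 = 0.286.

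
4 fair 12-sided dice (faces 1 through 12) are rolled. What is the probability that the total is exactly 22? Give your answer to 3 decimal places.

0.048

There are 12^4 = 20736 equally likely outcomes.
The number of ordered 4-tuples from {1,…,12} summing to 22 is 994.
P(sum = 22) = 994/20736 = 497/10368 ≈ 0.048.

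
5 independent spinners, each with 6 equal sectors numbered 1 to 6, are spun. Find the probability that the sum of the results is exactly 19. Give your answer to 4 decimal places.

There are 6^5 = 7776 equally likely outcomes.
The number of ordered 5-tuples from {1,…,6} summing to 19 is 735.
P(sum = 19) = 735/7776 = 245/2592 ≈ 0.0945.

0.0945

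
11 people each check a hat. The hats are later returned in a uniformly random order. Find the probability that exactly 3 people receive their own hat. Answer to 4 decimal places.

0.0613

Choose which 3 of the 11 are fixed: C(11,3) = 165 ways.
The remaining 8 must have no fixed point: D(8) = 14833.
P = 165·14833/39916800 = 2119/34560 ≈ 0.0613.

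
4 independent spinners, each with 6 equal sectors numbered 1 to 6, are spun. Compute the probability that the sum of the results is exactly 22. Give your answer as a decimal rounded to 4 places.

There are 6^4 = 1296 equally likely outcomes.
The number of ordered 4-tuples from {1,…,6} summing to 22 is 10.
P(sum = 22) = 10/1296 = 5/648 ≈ 0.0077.

0.0077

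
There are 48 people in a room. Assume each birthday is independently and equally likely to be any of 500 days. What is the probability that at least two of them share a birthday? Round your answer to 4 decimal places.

0.9028

It's easier to compute the probability that all 48 are distinct.
P(all distinct) = 500/500 · 499/500 · ··· · 453/500 ≈ 0.0972.
So the probability of at least one match is 1 − 0.0972 = 0.9028.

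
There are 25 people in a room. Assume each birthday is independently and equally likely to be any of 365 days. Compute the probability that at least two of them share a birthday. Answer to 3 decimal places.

0.569

It's easier to compute the probability that all 25 are distinct.
P(all distinct) = 365/365 · 364/365 · ··· · 341/365 ≈ 0.431.
So the probability of at least one match is 1 − 0.431 = 0.569.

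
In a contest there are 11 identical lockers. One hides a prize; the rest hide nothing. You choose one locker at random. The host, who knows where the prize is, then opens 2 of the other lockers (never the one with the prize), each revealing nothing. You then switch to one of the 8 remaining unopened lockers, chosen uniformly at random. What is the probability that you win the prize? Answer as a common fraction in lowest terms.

Your original locker holds the prize with probability 1/11, so the other 10 collectively hold it with probability 10/11.
The host can always find 2 empty lockers to open, so the reveals don't change that 10/11; it is now spread over the 8 remaining unopened lockers.
P(win by switching) = (10/11) · (1/8) = 5/44.

5/44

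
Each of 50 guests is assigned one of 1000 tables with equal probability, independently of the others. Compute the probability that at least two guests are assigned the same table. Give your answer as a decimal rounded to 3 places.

0.712

It's easier to compute the probability that all 50 are distinct.
P(all distinct) = 1000/1000 · 999/1000 · ··· · 951/1000 ≈ 0.288.
So the probability of at least one match is 1 − 0.288 = 0.712.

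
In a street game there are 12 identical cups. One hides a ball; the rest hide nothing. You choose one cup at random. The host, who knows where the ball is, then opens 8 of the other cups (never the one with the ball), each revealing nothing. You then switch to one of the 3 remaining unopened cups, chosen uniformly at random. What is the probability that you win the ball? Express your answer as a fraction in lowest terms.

11/36

Your original cup holds the ball with probability 1/12, so the other 11 collectively hold it with probability 11/12.
The host can always find 8 empty cups to open, so the reveals don't change that 11/12; it is now spread over the 3 remaining unopened cups.
P(win by switching) = (11/12) · (1/3) = 11/36.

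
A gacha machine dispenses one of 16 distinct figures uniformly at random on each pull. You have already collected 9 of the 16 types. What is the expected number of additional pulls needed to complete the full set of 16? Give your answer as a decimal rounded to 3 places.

41.486

Starting from 9 distinct types, each trial gives a new one with probability (16−i)/16 when i types are held, so the wait for the next new type is 16/(16−i).
E = 16/7 + 16/6 + 16/5 + 16/4 + 16/3 + 16/2 + 16/1 = 1452/35 ≈ 41.486.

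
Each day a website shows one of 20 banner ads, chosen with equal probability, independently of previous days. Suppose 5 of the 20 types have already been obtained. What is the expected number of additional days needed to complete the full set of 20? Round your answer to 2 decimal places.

66.36

Starting from 5 distinct types, each trial gives a new one with probability (20−i)/20 when i types are held, so the wait for the next new type is 20/(20−i).
E = 20/15 + 20/14 + 20/13 + 20/12 + 20/11 + 20/10 + 20/9 + 20/8 + 20/7 + 20/6 + 20/5 + 20/4 + 20/3 + 20/2 + 20/1 = 1195757/18018 ≈ 66.36.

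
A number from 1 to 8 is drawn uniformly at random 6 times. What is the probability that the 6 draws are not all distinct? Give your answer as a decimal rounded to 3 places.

P(all 6 different) = 8/8 · 7/8 · ··· · 3/8 ≈ 0.077.
P(at least two equal) = 1 − 0.077 = 0.923.

0.923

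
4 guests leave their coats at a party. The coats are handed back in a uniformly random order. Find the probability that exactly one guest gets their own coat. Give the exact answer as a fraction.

1/3

Choose which one is fixed: C(4,1) = 4 ways.
The remaining 3 must have no fixed point: D(3) = 2.
P = 4·2/24 = 1/3.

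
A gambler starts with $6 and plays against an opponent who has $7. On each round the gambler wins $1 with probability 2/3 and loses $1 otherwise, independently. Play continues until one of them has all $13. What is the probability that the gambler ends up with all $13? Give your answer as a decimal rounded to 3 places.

0.984

Let r = q/p = (1/3)/(2/3) = 1/2. The recurrence P(i) = p·P(i+1) + q·P(i−1) with P(0)=0, P(13)=1 gives P(i) = (1 − r^i)/(1 − r^13).
P(6) = (1 − (1/2)^6) / (1 − (1/2)^13) = 8064/8191 ≈ 0.984.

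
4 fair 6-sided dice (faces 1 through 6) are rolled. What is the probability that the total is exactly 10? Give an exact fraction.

There are 6^4 = 1296 equally likely outcomes.
The number of ordered 4-tuples from {1,…,6} summing to 10 is 80.
P(sum = 10) = 80/1296 = 5/81.

5/81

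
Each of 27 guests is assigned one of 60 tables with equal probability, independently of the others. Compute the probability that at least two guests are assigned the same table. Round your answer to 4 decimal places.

It's easier to compute the probability that all 27 are distinct.
P(all distinct) = 60/60 · 59/60 · ··· · 34/60 ≈ 0.0009.
So the probability of at least one match is 1 − 0.0009 = 0.9991.

0.9991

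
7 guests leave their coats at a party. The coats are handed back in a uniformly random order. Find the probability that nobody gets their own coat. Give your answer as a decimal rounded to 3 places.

0.368

This is the derangement probability: permutations of 7 with no fixed point.
D(7) = 7! · (1 − 1/1! + 1/2! − ··· + (−1)^7/7!) = 1854.
P = 1854/5040 = 103/280 ≈ 0.368.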